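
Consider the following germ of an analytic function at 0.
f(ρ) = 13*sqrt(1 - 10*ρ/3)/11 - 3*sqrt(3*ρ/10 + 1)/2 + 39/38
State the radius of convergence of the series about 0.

Branch term (13/11)*sqrt(1 - ρ/(3/10)): its argument vanishes at ρ = 3/10, a square-root branch point, modulus 3/10.
Branch term (-3/2)*sqrt(1 - ρ/(-10/3)): its argument vanishes at ρ = -10/3, a square-root branch point, modulus 10/3.
The radius of convergence is the smallest modulus among the singular points: 3/10.

The radius of convergence is 3/10.


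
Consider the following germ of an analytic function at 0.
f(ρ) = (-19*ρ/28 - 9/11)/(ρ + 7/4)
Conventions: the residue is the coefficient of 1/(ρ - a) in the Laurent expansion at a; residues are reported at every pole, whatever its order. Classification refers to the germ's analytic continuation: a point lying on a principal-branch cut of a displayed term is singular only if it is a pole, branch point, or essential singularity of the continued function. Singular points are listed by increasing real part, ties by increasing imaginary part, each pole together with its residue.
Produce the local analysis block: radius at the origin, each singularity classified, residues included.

Radius of convergence at 0: 7/4.
At -7/4: a pole of order 1; residue 65/176.

Denominator factor (ρ + 7/4): pole of order 1 at -7/4, modulus 7/4.
The radius of convergence is the smallest modulus among the singular points: 7/4.
At the order-1 pole -7/4 set g(ρ) = (ρ - (-7/4))*f(ρ) = -19*ρ/28 - 9/11.
Simple pole: residue = g(a) at a = -7/4, which is 65/176.


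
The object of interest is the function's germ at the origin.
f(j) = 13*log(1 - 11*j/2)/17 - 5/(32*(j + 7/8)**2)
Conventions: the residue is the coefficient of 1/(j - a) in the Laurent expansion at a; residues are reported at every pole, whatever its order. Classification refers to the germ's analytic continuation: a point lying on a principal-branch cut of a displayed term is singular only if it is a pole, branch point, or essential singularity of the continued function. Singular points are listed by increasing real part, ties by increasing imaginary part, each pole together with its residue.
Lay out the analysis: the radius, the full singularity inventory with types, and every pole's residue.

Denominator factor (j + 7/8)^2: pole of order 2 at -7/8, modulus 7/8.
Branch term (13/17)*log(1 - j/(2/11)): its argument vanishes at j = 2/11, a logarithmic branch point, modulus 2/11.
The radius of convergence is the smallest modulus among the singular points: 2/11.
The branch term is analytic at -7/8 and contributes nothing to the residue; only the rational part matters.
At the order-2 pole -7/8 set g(j) = (j - (-7/8))^2*(rational part) = -5/32.
Order-2 pole: residue = g'(a); g'(-7/8) = 0, so the residue is 0.
List the singular points by increasing real part (a conjugate pair: the negative imaginary part first).

Radius of convergence at 0: 2/11.
At -7/8: a pole of order 2; residue 0.
At 2/11: a logarithmic branch point.


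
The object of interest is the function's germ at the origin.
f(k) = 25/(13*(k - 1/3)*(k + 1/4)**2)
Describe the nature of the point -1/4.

The denominator factor k + 1/4 vanishes at -1/4 and appears to the power 2; the numerator there equals 25/13, nonzero, and no other factor vanishes.
Hence a pole whose order is the multiplicity, 2.

The point is a pole of order 2.


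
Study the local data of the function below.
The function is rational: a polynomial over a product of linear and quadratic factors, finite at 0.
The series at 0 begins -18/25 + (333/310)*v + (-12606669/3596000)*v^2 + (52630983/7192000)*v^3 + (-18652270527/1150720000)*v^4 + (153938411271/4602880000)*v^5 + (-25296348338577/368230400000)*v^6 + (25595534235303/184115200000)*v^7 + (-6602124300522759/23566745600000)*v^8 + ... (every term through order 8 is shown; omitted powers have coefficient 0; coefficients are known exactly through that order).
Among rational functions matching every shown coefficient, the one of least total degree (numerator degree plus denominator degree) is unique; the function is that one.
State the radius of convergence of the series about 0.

The radius of convergence is 1/2.

No rational of total degree below 7 reproduces all 9 coefficients; solving the [2/5] Pade equations on them gives f(v) = (-35*v**2/29 - 39*v/31 - 1)/((v + 1/2)*(v**2 - 5*v/8 - 5/3)**2), whose expansion matches every shown term.
Denominator factor (v + 1/2): pole of order 1 at -1/2, modulus 1/2.
Denominator factor (v**2 - 5*v/8 - 5/3)^2: discriminant 1355/192, real irrational roots 5/16 + (1/48)*sqrt(4065) and 5/16 - (1/48)*sqrt(4065); poles of order 2, moduli 5/16 + (1/48)*sqrt(4065) and -5/16 + (1/48)*sqrt(4065).
The radius of convergence is the smallest modulus among the singular points: 1/2.


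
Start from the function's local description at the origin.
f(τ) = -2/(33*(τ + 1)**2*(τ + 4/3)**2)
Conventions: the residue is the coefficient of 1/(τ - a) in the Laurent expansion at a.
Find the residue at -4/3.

At the order-2 pole -4/3 set g(τ) = (τ - (-4/3))^2*f(τ) = -2/(33*(τ + 1)**2).
Order-2 pole: residue = g'(a); g'(-4/3) = -36/11, so the residue is -36/11.

The residue is -36/11.


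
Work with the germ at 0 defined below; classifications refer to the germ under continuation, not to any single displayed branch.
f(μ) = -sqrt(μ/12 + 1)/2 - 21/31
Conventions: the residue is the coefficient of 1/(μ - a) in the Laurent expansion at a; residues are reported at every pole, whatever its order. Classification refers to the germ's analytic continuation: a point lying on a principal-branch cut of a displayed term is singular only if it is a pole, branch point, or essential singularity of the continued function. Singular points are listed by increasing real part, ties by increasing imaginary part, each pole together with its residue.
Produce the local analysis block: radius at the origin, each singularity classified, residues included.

Branch term (-1/2)*sqrt(1 - μ/(-12)): its argument vanishes at μ = -12, a square-root branch point, modulus 12.
The radius of convergence is the smallest modulus among the singular points: 12.

Radius of convergence at 0: 12.
At -12: an algebraic (square-root) branch point.


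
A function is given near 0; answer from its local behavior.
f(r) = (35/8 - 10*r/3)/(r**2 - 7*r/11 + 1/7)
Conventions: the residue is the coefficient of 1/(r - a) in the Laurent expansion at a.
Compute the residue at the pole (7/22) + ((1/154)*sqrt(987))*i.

The residue is (-5/3) - ((875/3384)*sqrt(987))*i.

The factor r**2 - 7*r/11 + 1/7 splits as (r - a)(r - a') with a = (7/22) + ((1/154)*sqrt(987))*i, a' = (7/22) - ((1/154)*sqrt(987))*i. At the order-1 pole a set g(r) = (r - a)*f(r) = [35/8 - 10*r/3] / (r - a').
Simple pole: residue = g(a) at a = (7/22) + ((1/154)*sqrt(987))*i, which is (-5/3) - ((875/3384)*sqrt(987))*i.


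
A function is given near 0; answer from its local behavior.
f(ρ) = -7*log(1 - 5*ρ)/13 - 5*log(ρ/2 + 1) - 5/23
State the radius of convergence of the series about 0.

Branch term (-5)*log(1 - ρ/(-2)): its argument vanishes at ρ = -2, a logarithmic branch point, modulus 2.
Branch term (-7/13)*log(1 - ρ/(1/5)): its argument vanishes at ρ = 1/5, a logarithmic branch point, modulus 1/5.
The radius of convergence is the smallest modulus among the singular points: 1/5.

The radius of convergence is 1/5.


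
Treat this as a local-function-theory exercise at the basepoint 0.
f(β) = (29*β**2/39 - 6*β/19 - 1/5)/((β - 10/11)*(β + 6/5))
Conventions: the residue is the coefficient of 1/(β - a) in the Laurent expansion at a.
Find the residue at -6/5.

The residue is -84887/143260.

At the order-1 pole -6/5 set g(β) = (β - (-6/5))*f(β) = (29*β**2/39 - 6*β/19 - 1/5)/(β - 10/11).
Simple pole: residue = g(a) at a = -6/5, which is -84887/143260.


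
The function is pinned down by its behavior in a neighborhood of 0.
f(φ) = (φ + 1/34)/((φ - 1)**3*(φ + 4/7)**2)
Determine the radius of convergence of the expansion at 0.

The radius of convergence is 4/7.

Denominator factor (φ + 4/7)^2: pole of order 2 at -4/7, modulus 4/7.
Denominator factor (φ - 1)^3: pole of order 3 at 1, modulus 1.
The radius of convergence is the smallest modulus among the singular points: 4/7.


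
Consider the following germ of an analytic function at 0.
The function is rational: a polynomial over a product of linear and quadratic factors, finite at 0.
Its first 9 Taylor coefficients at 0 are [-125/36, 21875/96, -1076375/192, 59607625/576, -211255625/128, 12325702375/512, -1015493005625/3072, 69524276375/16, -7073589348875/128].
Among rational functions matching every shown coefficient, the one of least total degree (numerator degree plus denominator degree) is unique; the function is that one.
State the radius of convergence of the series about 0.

The radius of convergence is 1/10.

No rational of total degree below 7 reproduces all 9 coefficients; solving the [1/6] Pade equations on them gives f(ζ) = (1/36 - 33*ζ/32)/((ζ - 2)**3*(ζ + 1/10)**3), whose expansion matches every shown term.
Denominator factor (ζ - 2)^3: pole of order 3 at 2, modulus 2.
Denominator factor (ζ + 1/10)^3: pole of order 3 at -1/10, modulus 1/10.
The radius of convergence is the smallest modulus among the singular points: 1/10.


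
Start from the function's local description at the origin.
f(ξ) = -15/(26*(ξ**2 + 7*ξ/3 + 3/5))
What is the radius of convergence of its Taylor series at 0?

Denominator factor (ξ**2 + 7*ξ/3 + 3/5): discriminant 137/45, real irrational roots -7/6 + (1/30)*sqrt(685) and -7/6 - (1/30)*sqrt(685); poles of order 1, moduli 7/6 - (1/30)*sqrt(685) and 7/6 + (1/30)*sqrt(685).
The radius of convergence is the smallest modulus among the singular points: 7/6 - (1/30)*sqrt(685).

The radius of convergence is 7/6 - (1/30)*sqrt(685).


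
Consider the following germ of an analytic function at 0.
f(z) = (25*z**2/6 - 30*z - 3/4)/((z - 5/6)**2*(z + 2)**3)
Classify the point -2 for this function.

The point is a pole of order 3.

The denominator factor z + 2 vanishes at -2 and appears to the power 3; the numerator there equals 911/12, nonzero, and no other factor vanishes.
Hence a pole whose order is the multiplicity, 3.


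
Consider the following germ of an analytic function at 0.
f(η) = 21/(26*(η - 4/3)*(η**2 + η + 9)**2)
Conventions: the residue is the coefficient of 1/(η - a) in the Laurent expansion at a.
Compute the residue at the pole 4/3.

At the order-1 pole 4/3 set g(η) = (η - (4/3))*f(η) = 21/(26*(η**2 + η + 9)**2).
Simple pole: residue = g(a) at a = 4/3, which is 1701/308906.

The residue is 1701/308906.


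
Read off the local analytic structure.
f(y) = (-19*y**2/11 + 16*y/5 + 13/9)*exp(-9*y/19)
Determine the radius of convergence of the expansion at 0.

The radius of convergence is infinite.

The factor exp(-9*y/19) is entire and contributes no finite singular point.
The polynomial part has no poles.
No finite singular points: the Taylor series at 0 converges everywhere.


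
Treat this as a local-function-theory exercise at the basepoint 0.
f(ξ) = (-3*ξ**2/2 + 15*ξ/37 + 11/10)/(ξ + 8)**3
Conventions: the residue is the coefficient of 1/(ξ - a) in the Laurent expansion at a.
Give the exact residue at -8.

The residue is -3/2.

At the order-3 pole -8 set g(ξ) = (ξ - (-8))^3*f(ξ) = -3*ξ**2/2 + 15*ξ/37 + 11/10.
Order-3 pole: residue = g''(a)/2; g''(-8) = -3, so the residue is -3/2.


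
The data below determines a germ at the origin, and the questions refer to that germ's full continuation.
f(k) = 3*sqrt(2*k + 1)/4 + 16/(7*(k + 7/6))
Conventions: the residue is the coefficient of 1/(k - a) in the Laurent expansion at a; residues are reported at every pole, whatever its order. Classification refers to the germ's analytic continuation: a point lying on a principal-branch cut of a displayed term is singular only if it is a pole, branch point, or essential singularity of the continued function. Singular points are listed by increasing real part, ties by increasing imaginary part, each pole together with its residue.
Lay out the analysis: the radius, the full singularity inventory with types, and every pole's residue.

Radius of convergence at 0: 1/2.
At -7/6: a pole of order 1; residue 16/7.
At -1/2: an algebraic (square-root) branch point.

Denominator factor (k + 7/6): pole of order 1 at -7/6, modulus 7/6.
Branch term (3/4)*sqrt(1 - k/(-1/2)): its argument vanishes at k = -1/2, a square-root branch point, modulus 1/2.
The radius of convergence is the smallest modulus among the singular points: 1/2.
The branch term is analytic at -7/6 and contributes nothing to the residue; only the rational part matters.
At the order-1 pole -7/6 set g(k) = (k - (-7/6))*(rational part) = 16/7.
Simple pole: residue = g(a) at a = -7/6, which is 16/7.
List the singular points by increasing real part (a conjugate pair: the negative imaginary part first).


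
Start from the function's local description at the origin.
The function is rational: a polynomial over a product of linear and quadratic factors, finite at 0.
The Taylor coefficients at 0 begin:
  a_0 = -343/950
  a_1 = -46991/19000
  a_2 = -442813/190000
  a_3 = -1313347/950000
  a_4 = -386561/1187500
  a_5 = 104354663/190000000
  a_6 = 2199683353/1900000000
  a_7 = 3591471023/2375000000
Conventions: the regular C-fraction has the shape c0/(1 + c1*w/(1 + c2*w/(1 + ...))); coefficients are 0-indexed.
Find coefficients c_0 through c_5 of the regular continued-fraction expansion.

Taylor coefficients (read off): a_0 = -343/950, a_1 = -46991/19000, a_2 = -442813/190000, a_3 = -1313347/950000, a_4 = -386561/1187500, a_5 = 104354663/190000000.
c0 = a_0 = -343/950. Peel one level at a time: if S = 1 + c*w/S' with S'(0) = 1, then c is the w-coefficient of S and S' = c*w/(S - 1).
S_1 = c0/f = 1 + (-137/20)*w + (16187/400)*w^2 + ...; c1 = -137/20.
S_2 = c1*w/(S_1 - 1) = 1 + (16187/2740)*w + (123507/375380)*w^2 + ...; c2 = 16187/2740.
S_3 = c2*w/(S_2 - 1) = 1 + (-123507/2217619)*w + (-148035889/13100948450)*w^2 + ...; c3 = -123507/2217619.
S_4 = c3*w/(S_3 - 1) = 1 + (-20280916793/99960390450)*w + (-6956354459999/38134947622500)*w^2 + ...; c4 = -20280916793/99960390450.
S_5 = c4*w/(S_4 - 1) = 1 + (-5552141/6175350)*w + ...; c5 = -5552141/6175350.

The regular C-fraction coefficients are [-343/950, -137/20, 16187/2740, -123507/2217619, -20280916793/99960390450, -5552141/6175350].


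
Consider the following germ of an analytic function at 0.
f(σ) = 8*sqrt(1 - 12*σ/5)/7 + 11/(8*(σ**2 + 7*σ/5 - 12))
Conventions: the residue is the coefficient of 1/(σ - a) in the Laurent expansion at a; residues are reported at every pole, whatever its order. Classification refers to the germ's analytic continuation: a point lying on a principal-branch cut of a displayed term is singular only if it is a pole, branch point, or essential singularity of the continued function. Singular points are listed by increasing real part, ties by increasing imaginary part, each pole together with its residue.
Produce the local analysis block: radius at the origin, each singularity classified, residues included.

Denominator factor (σ**2 + 7*σ/5 - 12): discriminant 1249/25, real irrational roots -7/10 + (1/10)*sqrt(1249) and -7/10 - (1/10)*sqrt(1249); poles of order 1, moduli -7/10 + (1/10)*sqrt(1249) and 7/10 + (1/10)*sqrt(1249).
Branch term (8/7)*sqrt(1 - σ/(5/12)): its argument vanishes at σ = 5/12, a square-root branch point, modulus 5/12.
The radius of convergence is the smallest modulus among the singular points: 5/12.
The branch term is analytic at -7/10 - (1/10)*sqrt(1249) and contributes nothing to the residue; only the rational part matters.
The factor σ**2 + 7*σ/5 - 12 splits as (σ - a)(σ - a') with a = -7/10 - (1/10)*sqrt(1249), a' = -7/10 + (1/10)*sqrt(1249). At the order-1 pole a set g(σ) = (σ - a)*(rational part) = [11/8] / (σ - a').
Simple pole: residue = g(a) at a = -7/10 - (1/10)*sqrt(1249), which is -(55/9992)*sqrt(1249).
The branch term is analytic at -7/10 + (1/10)*sqrt(1249) and contributes nothing to the residue; only the rational part matters.
The factor σ**2 + 7*σ/5 - 12 splits as (σ - a)(σ - a') with a = -7/10 + (1/10)*sqrt(1249), a' = -7/10 - (1/10)*sqrt(1249). At the order-1 pole a set g(σ) = (σ - a)*(rational part) = [11/8] / (σ - a').
Simple pole: residue = g(a) at a = -7/10 + (1/10)*sqrt(1249), which is (55/9992)*sqrt(1249).
List the singular points by increasing real part (a conjugate pair: the negative imaginary part first).

Radius of convergence at 0: 5/12.
At -7/10 - (1/10)*sqrt(1249): a pole of order 1; residue -(55/9992)*sqrt(1249).
At 5/12: an algebraic (square-root) branch point.
At -7/10 + (1/10)*sqrt(1249): a pole of order 1; residue (55/9992)*sqrt(1249).


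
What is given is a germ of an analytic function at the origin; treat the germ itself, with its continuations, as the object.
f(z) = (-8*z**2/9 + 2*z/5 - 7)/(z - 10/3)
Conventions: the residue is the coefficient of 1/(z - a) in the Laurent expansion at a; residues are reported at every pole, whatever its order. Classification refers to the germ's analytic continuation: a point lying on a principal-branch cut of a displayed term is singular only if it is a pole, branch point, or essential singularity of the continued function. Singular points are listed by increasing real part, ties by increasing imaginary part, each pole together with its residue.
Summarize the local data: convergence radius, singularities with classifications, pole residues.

Denominator factor (z - 10/3): pole of order 1 at 10/3, modulus 10/3.
The radius of convergence is the smallest modulus among the singular points: 10/3.
At the order-1 pole 10/3 set g(z) = (z - (10/3))*f(z) = -8*z**2/9 + 2*z/5 - 7.
Simple pole: residue = g(a) at a = 10/3, which is -1259/81.

Radius of convergence at 0: 10/3.
At 10/3: a pole of order 1; residue -1259/81.


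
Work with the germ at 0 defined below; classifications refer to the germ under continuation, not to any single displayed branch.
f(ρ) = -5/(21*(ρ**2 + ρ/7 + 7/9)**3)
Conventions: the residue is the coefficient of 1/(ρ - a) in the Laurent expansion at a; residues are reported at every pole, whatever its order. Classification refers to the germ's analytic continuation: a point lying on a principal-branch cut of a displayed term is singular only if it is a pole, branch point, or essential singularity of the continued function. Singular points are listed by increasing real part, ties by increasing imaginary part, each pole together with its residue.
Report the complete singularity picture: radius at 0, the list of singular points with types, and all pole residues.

Denominator factor (ρ**2 + ρ/7 + 7/9)^3: discriminant -1363/441, complex-conjugate roots (-1/14) + ((1/42)*sqrt(1363))*i and (-1/14) - ((1/42)*sqrt(1363))*i; poles of order 3, moduli (1/3)*sqrt(7) and (1/3)*sqrt(7).
The radius of convergence is the smallest modulus among the singular points: (1/3)*sqrt(7).
The factor ρ**2 + ρ/7 + 7/9 splits as (ρ - a)(ρ - a') with a = (-1/14) - ((1/42)*sqrt(1363))*i, a' = (-1/14) + ((1/42)*sqrt(1363))*i. At the order-3 pole a set g(ρ) = (ρ - a)^3*f(ρ) = [-5/21] / (ρ - a')^3.
Order-3 pole: residue = g''(a)/2; g''((-1/14) - ((1/42)*sqrt(1363))*i) = -((11668860/2532139147)*sqrt(1363))*i, so the residue is -((5834430/2532139147)*sqrt(1363))*i.
The factor ρ**2 + ρ/7 + 7/9 splits as (ρ - a)(ρ - a') with a = (-1/14) + ((1/42)*sqrt(1363))*i, a' = (-1/14) - ((1/42)*sqrt(1363))*i. At the order-3 pole a set g(ρ) = (ρ - a)^3*f(ρ) = [-5/21] / (ρ - a')^3.
Order-3 pole: residue = g''(a)/2; g''((-1/14) + ((1/42)*sqrt(1363))*i) = ((11668860/2532139147)*sqrt(1363))*i, so the residue is ((5834430/2532139147)*sqrt(1363))*i.
List the singular points by increasing real part (a conjugate pair: the negative imaginary part first).

Radius of convergence at 0: (1/3)*sqrt(7).
At (-1/14) - ((1/42)*sqrt(1363))*i: a pole of order 3; residue -((5834430/2532139147)*sqrt(1363))*i.
At (-1/14) + ((1/42)*sqrt(1363))*i: a pole of order 3; residue ((5834430/2532139147)*sqrt(1363))*i.


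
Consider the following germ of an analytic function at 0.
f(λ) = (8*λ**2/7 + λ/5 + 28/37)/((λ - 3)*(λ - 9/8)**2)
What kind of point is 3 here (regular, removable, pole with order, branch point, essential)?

The denominator factor λ - 3 vanishes at 3 and appears to the power 1; the numerator there equals 15077/1295, nonzero, and no other factor vanishes.
Hence a pole whose order is the multiplicity, 1.

The point is a pole of order 1.


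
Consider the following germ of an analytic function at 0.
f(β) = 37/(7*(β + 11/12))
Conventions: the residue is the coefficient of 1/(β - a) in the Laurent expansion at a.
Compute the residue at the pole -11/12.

The residue is 37/7.

At the order-1 pole -11/12 set g(β) = (β - (-11/12))*f(β) = 37/7.
Simple pole: residue = g(a) at a = -11/12, which is 37/7.


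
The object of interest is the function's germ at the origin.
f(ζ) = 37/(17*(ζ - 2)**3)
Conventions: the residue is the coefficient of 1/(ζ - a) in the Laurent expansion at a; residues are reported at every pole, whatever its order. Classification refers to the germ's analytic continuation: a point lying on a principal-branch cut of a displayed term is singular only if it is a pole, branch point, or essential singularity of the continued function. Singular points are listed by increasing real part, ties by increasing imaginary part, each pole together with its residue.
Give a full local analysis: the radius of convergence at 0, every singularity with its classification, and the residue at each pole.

Radius of convergence at 0: 2.
At 2: a pole of order 3; residue 0.

Denominator factor (ζ - 2)^3: pole of order 3 at 2, modulus 2.
The radius of convergence is the smallest modulus among the singular points: 2.
At the order-3 pole 2 set g(ζ) = (ζ - (2))^3*f(ζ) = 37/17.
Order-3 pole: residue = g''(a)/2; g''(2) = 0, so the residue is 0.


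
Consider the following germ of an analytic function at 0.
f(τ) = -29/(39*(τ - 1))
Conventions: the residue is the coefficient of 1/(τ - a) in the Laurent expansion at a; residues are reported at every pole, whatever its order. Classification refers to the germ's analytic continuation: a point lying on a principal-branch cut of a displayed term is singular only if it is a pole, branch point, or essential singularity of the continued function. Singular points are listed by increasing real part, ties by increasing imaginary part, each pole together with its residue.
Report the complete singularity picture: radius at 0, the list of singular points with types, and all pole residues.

Denominator factor (τ - 1): pole of order 1 at 1, modulus 1.
The radius of convergence is the smallest modulus among the singular points: 1.
At the order-1 pole 1 set g(τ) = (τ - (1))*f(τ) = -29/39.
Simple pole: residue = g(a) at a = 1, which is -29/39.

Radius of convergence at 0: 1.
At 1: a pole of order 1; residue -29/39.


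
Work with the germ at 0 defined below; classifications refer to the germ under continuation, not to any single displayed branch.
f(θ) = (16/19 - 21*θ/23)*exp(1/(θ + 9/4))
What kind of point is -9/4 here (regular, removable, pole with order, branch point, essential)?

The exponent 1/(θ - (-9/4)) has a pole at -9/4, so exp(1/(θ - (-9/4))) takes every nonzero value near it: an essential singularity (not a pole of any order).

The point is an essential singularity.


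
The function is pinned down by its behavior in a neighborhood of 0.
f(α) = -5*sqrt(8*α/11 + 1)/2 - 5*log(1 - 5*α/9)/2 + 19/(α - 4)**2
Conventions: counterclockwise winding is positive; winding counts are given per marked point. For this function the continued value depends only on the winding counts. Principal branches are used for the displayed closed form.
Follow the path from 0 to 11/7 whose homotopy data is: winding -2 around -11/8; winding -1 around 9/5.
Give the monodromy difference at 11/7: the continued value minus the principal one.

Continued minus principal equals (5)*pi*i.

The rational part is single-valued and drops out of the difference; each branch term changes only by its own monodromy.
(-5/2)*sqrt(1 - α/(-11/8)): winding -2 is even, the square root returns to the same sheet, contribution 0.
(-5/2)*log(1 - α/(9/5)): each positive loop around 9/5 adds 2*pi*i to the log, so winding -1 contributes (-5/2)*(-1)*2*pi*i = (5)*pi*i.
Summing the contributions at α = 11/7 gives (5)*pi*i.


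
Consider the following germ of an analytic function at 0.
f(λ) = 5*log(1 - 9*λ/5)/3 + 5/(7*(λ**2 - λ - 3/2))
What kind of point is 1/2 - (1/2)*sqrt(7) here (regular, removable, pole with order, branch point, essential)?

The denominator factor λ**2 - λ - 3/2 vanishes at 1/2 - (1/2)*sqrt(7) and appears to the power 1; the numerator there equals 5/7, nonzero, and no other factor vanishes.
The branch terms are analytic at this point.
Hence a pole whose order is the multiplicity, 1.

The point is a pole of order 1.


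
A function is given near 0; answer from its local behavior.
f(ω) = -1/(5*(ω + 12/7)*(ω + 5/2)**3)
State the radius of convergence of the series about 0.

Denominator factor (ω + 5/2)^3: pole of order 3 at -5/2, modulus 5/2.
Denominator factor (ω + 12/7): pole of order 1 at -12/7, modulus 12/7.
The radius of convergence is the smallest modulus among the singular points: 12/7.

The radius of convergence is 12/7.


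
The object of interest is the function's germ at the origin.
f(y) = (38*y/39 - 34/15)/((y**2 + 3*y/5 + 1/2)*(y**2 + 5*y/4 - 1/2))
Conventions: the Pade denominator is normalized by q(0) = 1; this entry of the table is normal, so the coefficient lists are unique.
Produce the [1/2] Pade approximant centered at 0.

Taylor coefficients needed (expand at 0): a_0 = 136/15, a_1 = 2564/325, a_2 = 4682/125, a_3 = 3399187/24375.
Write the denominator as Q(y) = 1 + q1*y + q2*y^2. Requiring Q*f - P = O(y^4) with deg P <= 1 kills the coefficients of y^2..y^3 in Q*f:
  y^2: a_2 + q1*a_1 + q2*a_0 = 0, i.e. 4682/125 + (2564/325)*q1 + (136/15)*q2 = 0.
  y^3: a_3 + q1*a_2 + q2*a_1 = 0, i.e. 3399187/24375 + (4682/125)*q1 + (2564/325)*q2 = 0.
Solving this linear system: q1 = -11513047/3295830, q2 = -2998118/2746525.
The numerator is Q*f truncated at degree 1: P0 = a_0 = 136/15; P1 = a_1 + q1*a_0 = -7642381112/321343425.

The Pade approximant has numerator coefficients [136/15, -7642381112/321343425]; denominator coefficients [1, -11513047/3295830, -2998118/2746525].


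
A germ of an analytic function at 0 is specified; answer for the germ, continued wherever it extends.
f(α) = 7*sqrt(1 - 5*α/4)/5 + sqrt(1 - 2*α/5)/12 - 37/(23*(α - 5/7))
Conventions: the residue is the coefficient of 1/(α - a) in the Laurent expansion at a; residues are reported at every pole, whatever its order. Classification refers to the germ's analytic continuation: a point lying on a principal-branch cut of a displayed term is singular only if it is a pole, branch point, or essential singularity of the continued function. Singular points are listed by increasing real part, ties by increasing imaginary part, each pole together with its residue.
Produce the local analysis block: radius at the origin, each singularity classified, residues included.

Denominator factor (α - 5/7): pole of order 1 at 5/7, modulus 5/7.
Branch term (7/5)*sqrt(1 - α/(4/5)): its argument vanishes at α = 4/5, a square-root branch point, modulus 4/5.
Branch term (1/12)*sqrt(1 - α/(5/2)): its argument vanishes at α = 5/2, a square-root branch point, modulus 5/2.
The radius of convergence is the smallest modulus among the singular points: 5/7.
The branch terms are analytic at 5/7 and contribute nothing to the residue; only the rational part matters.
At the order-1 pole 5/7 set g(α) = (α - (5/7))*(rational part) = -37/23.
Simple pole: residue = g(a) at a = 5/7, which is -37/23.
List the singular points by increasing real part (a conjugate pair: the negative imaginary part first).

Radius of convergence at 0: 5/7.
At 5/7: a pole of order 1; residue -37/23.
At 4/5: an algebraic (square-root) branch point.
At 5/2: an algebraic (square-root) branch point.


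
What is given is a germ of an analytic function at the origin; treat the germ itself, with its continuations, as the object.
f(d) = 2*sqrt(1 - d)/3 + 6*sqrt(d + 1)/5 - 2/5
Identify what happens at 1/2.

There is no denominator, hence no pole anywhere.
Branch term sqrt(1 - d/(1)): argument at 1/2 is 1/2, nonzero, so 1/2 is not its branch point (a point on a principal cut is still regular for the continued germ).
Branch term sqrt(1 - d/(-1)): argument at 1/2 is 3/2, nonzero, so 1/2 is not its branch point (a point on a principal cut is still regular for the continued germ).
So the germ continues analytically to 1/2.

The point is a regular point.


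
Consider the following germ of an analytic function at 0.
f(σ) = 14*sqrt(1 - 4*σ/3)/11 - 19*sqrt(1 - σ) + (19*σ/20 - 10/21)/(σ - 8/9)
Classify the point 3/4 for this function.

The point is an algebraic (square-root) branch point.

The term (14/11)*sqrt(1 - σ/(3/4)) has argument 1 - 3/4/(3/4) = 0 at 3/4: a square-root (algebraic, two-sheeted) branch point; the remaining terms are analytic or single-valued there.


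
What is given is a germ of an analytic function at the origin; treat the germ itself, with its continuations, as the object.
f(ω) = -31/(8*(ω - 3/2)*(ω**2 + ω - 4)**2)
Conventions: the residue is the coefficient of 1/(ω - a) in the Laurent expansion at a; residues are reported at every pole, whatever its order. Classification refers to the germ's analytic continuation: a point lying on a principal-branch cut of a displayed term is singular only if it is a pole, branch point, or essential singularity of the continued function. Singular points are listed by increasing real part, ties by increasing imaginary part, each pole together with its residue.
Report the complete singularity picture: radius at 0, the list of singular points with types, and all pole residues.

Radius of convergence at 0: 3/2.
At -1/2 - (1/2)*sqrt(17): a pole of order 2; residue 31 - (2170/289)*sqrt(17).
At 3/2: a pole of order 1; residue -62.
At -1/2 + (1/2)*sqrt(17): a pole of order 2; residue 31 + (2170/289)*sqrt(17).


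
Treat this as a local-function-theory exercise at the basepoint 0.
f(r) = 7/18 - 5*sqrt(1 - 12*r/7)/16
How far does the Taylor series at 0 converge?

Branch term (-5/16)*sqrt(1 - r/(7/12)): its argument vanishes at r = 7/12, a square-root branch point, modulus 7/12.
The radius of convergence is the smallest modulus among the singular points: 7/12.

The radius of convergence is 7/12.


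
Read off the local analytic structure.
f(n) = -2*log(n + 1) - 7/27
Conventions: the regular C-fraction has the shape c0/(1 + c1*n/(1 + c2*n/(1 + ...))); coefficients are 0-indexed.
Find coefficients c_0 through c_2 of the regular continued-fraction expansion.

The regular C-fraction coefficients are [-7/27, -54/7, 115/14].

Taylor coefficients (expand at 0): a_0 = -7/27, a_1 = -2, a_2 = 1.
c0 = a_0 = -7/27. Peel one level at a time: if S = 1 + c*n/S' with S'(0) = 1, then c is the n-coefficient of S and S' = c*n/(S - 1).
S_1 = c0/f = 1 + (-54/7)*n + (3105/49)*n^2 + ...; c1 = -54/7.
S_2 = c1*n/(S_1 - 1) = 1 + (115/14)*n + ...; c2 = 115/14.


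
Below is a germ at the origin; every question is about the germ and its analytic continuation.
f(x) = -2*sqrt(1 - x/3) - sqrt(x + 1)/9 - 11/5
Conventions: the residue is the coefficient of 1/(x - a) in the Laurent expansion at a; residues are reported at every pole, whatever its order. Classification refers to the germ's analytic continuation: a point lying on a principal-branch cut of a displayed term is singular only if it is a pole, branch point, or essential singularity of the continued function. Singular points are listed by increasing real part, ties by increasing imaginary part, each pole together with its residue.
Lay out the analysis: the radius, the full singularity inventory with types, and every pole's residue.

Radius of convergence at 0: 1.
At -1: an algebraic (square-root) branch point.
At 3: an algebraic (square-root) branch point.

Branch term (-2)*sqrt(1 - x/(3)): its argument vanishes at x = 3, a square-root branch point, modulus 3.
Branch term (-1/9)*sqrt(1 - x/(-1)): its argument vanishes at x = -1, a square-root branch point, modulus 1.
The radius of convergence is the smallest modulus among the singular points: 1.
List the singular points by increasing real part (a conjugate pair: the negative imaginary part first).


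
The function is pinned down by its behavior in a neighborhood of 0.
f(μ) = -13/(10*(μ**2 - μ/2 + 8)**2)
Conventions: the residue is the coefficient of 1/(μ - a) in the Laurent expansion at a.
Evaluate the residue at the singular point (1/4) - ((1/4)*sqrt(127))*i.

The factor μ**2 - μ/2 + 8 splits as (μ - a)(μ - a') with a = (1/4) - ((1/4)*sqrt(127))*i, a' = (1/4) + ((1/4)*sqrt(127))*i. At the order-2 pole a set g(μ) = (μ - a)^2*f(μ) = [-13/10] / (μ - a')^2.
Order-2 pole: residue = g'(a); g'((1/4) - ((1/4)*sqrt(127))*i) = -((104/80645)*sqrt(127))*i, so the residue is -((104/80645)*sqrt(127))*i.

The residue is -((104/80645)*sqrt(127))*i.


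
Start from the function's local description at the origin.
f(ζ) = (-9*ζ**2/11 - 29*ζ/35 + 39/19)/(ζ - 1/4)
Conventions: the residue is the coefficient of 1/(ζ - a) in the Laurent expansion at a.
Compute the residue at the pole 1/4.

At the order-1 pole 1/4 set g(ζ) = (ζ - (1/4))*f(ζ) = -9*ζ**2/11 - 29*ζ/35 + 39/19.
Simple pole: residue = g(a) at a = 1/4, which is 210011/117040.

The residue is 210011/117040.


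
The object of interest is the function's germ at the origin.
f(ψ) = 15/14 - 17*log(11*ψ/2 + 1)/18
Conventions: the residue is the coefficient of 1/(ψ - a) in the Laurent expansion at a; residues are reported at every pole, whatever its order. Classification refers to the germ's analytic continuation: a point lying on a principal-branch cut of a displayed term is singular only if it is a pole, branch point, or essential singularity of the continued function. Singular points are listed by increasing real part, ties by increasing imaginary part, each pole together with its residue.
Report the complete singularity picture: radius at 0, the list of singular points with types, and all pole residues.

Radius of convergence at 0: 2/11.
At -2/11: a logarithmic branch point.

Branch term (-17/18)*log(1 - ψ/(-2/11)): its argument vanishes at ψ = -2/11, a logarithmic branch point, modulus 2/11.
The radius of convergence is the smallest modulus among the singular points: 2/11.


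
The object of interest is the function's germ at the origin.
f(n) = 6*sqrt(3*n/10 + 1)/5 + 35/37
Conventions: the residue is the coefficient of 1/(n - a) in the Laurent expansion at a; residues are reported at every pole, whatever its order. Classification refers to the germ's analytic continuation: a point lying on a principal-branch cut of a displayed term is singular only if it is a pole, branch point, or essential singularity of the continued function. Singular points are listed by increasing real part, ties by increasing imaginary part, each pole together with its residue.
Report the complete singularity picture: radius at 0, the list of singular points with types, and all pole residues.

Branch term (6/5)*sqrt(1 - n/(-10/3)): its argument vanishes at n = -10/3, a square-root branch point, modulus 10/3.
The radius of convergence is the smallest modulus among the singular points: 10/3.

Radius of convergence at 0: 10/3.
At -10/3: an algebraic (square-root) branch point.


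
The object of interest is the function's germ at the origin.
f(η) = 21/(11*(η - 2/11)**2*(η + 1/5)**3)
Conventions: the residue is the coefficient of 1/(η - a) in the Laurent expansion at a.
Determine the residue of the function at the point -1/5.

At the order-3 pole -1/5 set g(η) = (η - (-1/5))^3*f(η) = 21/(11*(η - 2/11)**2).
Order-3 pole: residue = g''(a)/2; g''(-1/5) = 1663750/3087, so the residue is 831875/3087.

The residue is 831875/3087.


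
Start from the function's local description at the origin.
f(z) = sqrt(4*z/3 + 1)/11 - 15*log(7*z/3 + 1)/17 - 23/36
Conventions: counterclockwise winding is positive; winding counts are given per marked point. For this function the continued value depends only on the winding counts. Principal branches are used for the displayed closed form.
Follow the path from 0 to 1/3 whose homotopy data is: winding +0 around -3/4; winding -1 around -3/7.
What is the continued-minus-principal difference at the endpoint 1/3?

The rational part is single-valued and drops out of the difference; each branch term changes only by its own monodromy.
(1/11)*sqrt(1 - z/(-3/4)): winding +0 is even, the square root returns to the same sheet, contribution 0.
(-15/17)*log(1 - z/(-3/7)): each positive loop around -3/7 adds 2*pi*i to the log, so winding -1 contributes (-15/17)*(-1)*2*pi*i = (30/17)*pi*i.
Summing the contributions at z = 1/3 gives (30/17)*pi*i.

Continued minus principal equals (30/17)*pi*i.


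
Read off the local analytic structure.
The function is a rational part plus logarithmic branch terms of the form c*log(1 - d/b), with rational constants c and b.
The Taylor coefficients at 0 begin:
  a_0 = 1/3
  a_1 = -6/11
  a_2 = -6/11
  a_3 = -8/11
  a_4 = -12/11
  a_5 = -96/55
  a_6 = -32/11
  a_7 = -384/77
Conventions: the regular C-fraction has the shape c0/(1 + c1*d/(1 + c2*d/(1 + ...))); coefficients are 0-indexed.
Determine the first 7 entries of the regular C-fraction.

Taylor coefficients (read off): a_0 = 1/3, a_1 = -6/11, a_2 = -6/11, a_3 = -8/11, a_4 = -12/11, a_5 = -96/55, a_6 = -32/11.
c0 = a_0 = 1/3. Peel one level at a time: if S = 1 + c*d/S' with S'(0) = 1, then c is the d-coefficient of S and S' = c*d/(S - 1).
S_1 = c0/f = 1 + (18/11)*d + (522/121)*d^2 + ...; c1 = 18/11.
S_2 = c1*d/(S_1 - 1) = 1 + (-29/11)*d + (-1/3)*d^2 + ...; c2 = -29/11.
S_3 = c2*d/(S_2 - 1) = 1 + (-11/87)*d + (-836/7569)*d^2 + ...; c3 = -11/87.
S_4 = c3*d/(S_3 - 1) = 1 + (-76/87)*d + (-4/15)*d^2 + ...; c4 = -76/87.
S_5 = c4*d/(S_4 - 1) = 1 + (-29/95)*d + (-1914/9025)*d^2 + ...; c5 = -29/95.
S_6 = c5*d/(S_5 - 1) = 1 + (-66/95)*d + ...; c6 = -66/95.

The regular C-fraction coefficients are [1/3, 18/11, -29/11, -11/87, -76/87, -29/95, -66/95].


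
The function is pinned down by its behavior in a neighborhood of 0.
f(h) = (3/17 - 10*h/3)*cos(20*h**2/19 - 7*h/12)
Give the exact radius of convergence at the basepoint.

The factor cos(20*h**2/19 - 7*h/12) is entire and contributes no finite singular point.
The polynomial part has no poles.
No finite singular points: the Taylor series at 0 converges everywhere.

The radius of convergence is infinite.


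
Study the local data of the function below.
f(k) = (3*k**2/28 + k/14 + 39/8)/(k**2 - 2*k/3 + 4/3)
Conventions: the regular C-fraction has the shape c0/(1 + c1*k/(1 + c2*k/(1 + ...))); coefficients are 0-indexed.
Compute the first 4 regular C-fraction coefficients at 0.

Taylor coefficients (expand at 0): a_0 = 117/32, a_1 = 843/448, a_2 = -771/448, a_3 = -4071/1792.
c0 = a_0 = 117/32. Peel one level at a time: if S = 1 + c*k/S' with S'(0) = 1, then c is the k-coefficient of S and S' = c*k/(S - 1).
S_1 = c0/f = 1 + (-281/546)*k + (219283/298116)*k^2 + ...; c1 = -281/546.
S_2 = c1*k/(S_1 - 1) = 1 + (219283/153426)*k + (645513/315844)*k^2 + ...; c2 = 219283/153426.
S_3 = c2*k/(S_2 - 1) = 1 + (-176225049/123237046)*k + ...; c3 = -176225049/123237046.

The regular C-fraction coefficients are [117/32, -281/546, 219283/153426, -176225049/123237046].


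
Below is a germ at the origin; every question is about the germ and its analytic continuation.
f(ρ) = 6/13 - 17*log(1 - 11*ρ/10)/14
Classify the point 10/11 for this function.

The term (-17/14)*log(1 - ρ/(10/11)) has argument 1 - 10/11/(10/11) = 0 at 10/11: a logarithmic (infinitely-sheeted) branch point; the remaining terms are analytic or single-valued there.

The point is a logarithmic branch point.


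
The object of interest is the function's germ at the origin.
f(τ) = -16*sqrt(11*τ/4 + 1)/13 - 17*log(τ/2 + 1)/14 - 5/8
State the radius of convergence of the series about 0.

The radius of convergence is 4/11.

Branch term (-16/13)*sqrt(1 - τ/(-4/11)): its argument vanishes at τ = -4/11, a square-root branch point, modulus 4/11.
Branch term (-17/14)*log(1 - τ/(-2)): its argument vanishes at τ = -2, a logarithmic branch point, modulus 2.
The radius of convergence is the smallest modulus among the singular points: 4/11.
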